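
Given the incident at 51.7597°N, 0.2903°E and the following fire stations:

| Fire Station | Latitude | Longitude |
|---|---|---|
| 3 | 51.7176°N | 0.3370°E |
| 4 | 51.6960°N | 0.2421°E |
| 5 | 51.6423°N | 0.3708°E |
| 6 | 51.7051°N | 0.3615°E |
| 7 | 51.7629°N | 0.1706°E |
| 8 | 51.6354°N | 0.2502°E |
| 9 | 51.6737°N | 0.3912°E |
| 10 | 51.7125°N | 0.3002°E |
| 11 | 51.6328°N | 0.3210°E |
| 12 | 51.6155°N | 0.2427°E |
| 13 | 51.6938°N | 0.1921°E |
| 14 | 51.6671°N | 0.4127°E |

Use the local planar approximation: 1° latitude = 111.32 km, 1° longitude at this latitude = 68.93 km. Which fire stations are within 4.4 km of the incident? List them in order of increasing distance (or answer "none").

none

Distances from 51.7597°N, 0.2903°E:
3: √((-0.0421·111.32)² + (0.0467·68.93)²) = √(21.963957 + 10.362161) = 5.6856 km
4: √((-0.0637·111.32)² + (-0.0482·68.93)²) = √(50.283472 + 11.038515) = 7.8308 km
5: √((-0.1174·111.32)² + (0.0805·68.93)²) = √(170.797925 + 30.789903) = 14.1982 km
6: √((-0.0546·111.32)² + (0.0712·68.93)²) = √(36.942959 + 24.086658) = 7.8121 km
7: √((0.0032·111.32)² + (-0.1197·68.93)²) = √(0.126896 + 68.077697) = 8.2586 km
8: √((-0.1243·111.32)² + (-0.0401·68.93)²) = √(191.464672 + 7.640210) = 14.1105 km
9: √((-0.0860·111.32)² + (0.1009·68.93)²) = √(91.652285 + 48.372540) = 11.8332 km
10: √((-0.0472·111.32)² + (0.0099·68.93)²) = √(27.607711 + 0.465679) = 5.2984 km
11: √((-0.1269·111.32)² + (0.0307·68.93)²) = √(199.558228 + 4.478095) = 14.2841 km
12: √((-0.1442·111.32)² + (-0.0476·68.93)²) = √(257.677748 + 10.765407) = 16.3842 km
13: √((-0.0659·111.32)² + (-0.0982·68.93)²) = √(53.816720 + 45.818359) = 9.9817 km
14: √((-0.0926·111.32)² + (0.1224·68.93)²) = √(106.259647 + 71.183509) = 13.3208 km
Threshold 4.4 km: none within range.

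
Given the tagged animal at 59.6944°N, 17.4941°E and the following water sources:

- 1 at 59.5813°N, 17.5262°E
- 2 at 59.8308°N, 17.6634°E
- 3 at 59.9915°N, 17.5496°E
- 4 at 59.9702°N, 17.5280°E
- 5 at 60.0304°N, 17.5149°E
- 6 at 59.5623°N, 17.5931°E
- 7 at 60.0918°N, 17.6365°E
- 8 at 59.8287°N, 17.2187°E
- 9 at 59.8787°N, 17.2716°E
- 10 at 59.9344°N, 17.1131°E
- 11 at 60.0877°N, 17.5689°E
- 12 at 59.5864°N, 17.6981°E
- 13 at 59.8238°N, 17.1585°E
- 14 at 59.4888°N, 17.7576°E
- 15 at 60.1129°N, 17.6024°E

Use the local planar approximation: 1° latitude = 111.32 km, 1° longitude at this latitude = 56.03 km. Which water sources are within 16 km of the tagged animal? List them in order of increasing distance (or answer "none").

1, 6

Distances from 59.6944°N, 17.4941°E:
1: 12.7181 km
2: 17.9036 km
3: 33.2190 km
4: 30.7608 km
5: 37.4217 km
6: 15.7168 km
7: 44.9523 km
8: 21.4853 km
9: 24.0070 km
10: 34.1980 km
11: 43.9823 km
12: 16.5888 km
13: 23.6871 km
14: 27.2361 km
15: 46.9809 km
Threshold 16 km: 1 (12.7181 km), 6 (15.7168 km) are within range.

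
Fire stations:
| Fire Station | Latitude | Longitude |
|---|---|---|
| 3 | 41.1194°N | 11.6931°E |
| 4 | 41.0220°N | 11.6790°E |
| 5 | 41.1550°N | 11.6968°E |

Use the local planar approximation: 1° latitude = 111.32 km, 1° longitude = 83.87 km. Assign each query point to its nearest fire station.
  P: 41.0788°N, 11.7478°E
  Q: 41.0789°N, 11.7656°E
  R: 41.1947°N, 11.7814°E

P at 41.0788°N, 11.7478°E:
  3: √((0.0406·111.32)² + (-0.0547·83.87)²) = √(20.426712 + 21.046890) = 6.4400 km
  4: √((-0.0568·111.32)² + (-0.0688·83.87)²) = √(39.980025 + 33.295854) = 8.5601 km
  5: √((0.0762·111.32)² + (-0.0510·83.87)²) = √(71.954231 + 18.295894) = 9.5000 km
  → nearest: 3 (6.4400 km)
Q at 41.0789°N, 11.7656°E:
  3: √((0.0405·111.32)² + (-0.0725·83.87)²) = √(20.326212 + 36.973392) = 7.5697 km
  4: √((-0.0569·111.32)² + (-0.0866·83.87)²) = √(40.120924 + 52.753232) = 9.6371 km
  5: √((0.0761·111.32)² + (-0.0688·83.87)²) = √(71.765499 + 33.295854) = 10.2499 km
  → nearest: 3 (7.5697 km)
R at 41.1947°N, 11.7814°E:
  3: √((-0.0753·111.32)² + (-0.0883·83.87)²) = √(70.264563 + 54.844704) = 11.1852 km
  4: √((-0.1727·111.32)² + (-0.1024·83.87)²) = √(369.599241 + 73.758691) = 21.0561 km
  5: √((-0.0397·111.32)² + (-0.0846·83.87)²) = √(19.531132 + 50.344730) = 8.3592 km
  → nearest: 5 (8.3592 km)

P→3; Q→3; R→5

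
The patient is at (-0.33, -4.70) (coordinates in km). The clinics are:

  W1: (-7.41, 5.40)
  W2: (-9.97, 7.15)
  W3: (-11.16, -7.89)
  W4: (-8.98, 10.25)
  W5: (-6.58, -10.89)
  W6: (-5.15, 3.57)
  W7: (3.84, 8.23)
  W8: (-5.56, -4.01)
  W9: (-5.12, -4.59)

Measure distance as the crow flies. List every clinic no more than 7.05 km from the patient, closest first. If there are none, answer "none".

W9, W8

Distances from (-0.33, -4.70):
W1: 12.33 km
W2: 15.28 km
W3: 11.29 km
W4: 17.27 km
W5: 8.80 km
W6: 9.57 km
W7: 13.59 km
W8: 5.28 km
W9: 4.79 km
Threshold 7.05 km: W9 (4.79 km), W8 (5.28 km) are within range.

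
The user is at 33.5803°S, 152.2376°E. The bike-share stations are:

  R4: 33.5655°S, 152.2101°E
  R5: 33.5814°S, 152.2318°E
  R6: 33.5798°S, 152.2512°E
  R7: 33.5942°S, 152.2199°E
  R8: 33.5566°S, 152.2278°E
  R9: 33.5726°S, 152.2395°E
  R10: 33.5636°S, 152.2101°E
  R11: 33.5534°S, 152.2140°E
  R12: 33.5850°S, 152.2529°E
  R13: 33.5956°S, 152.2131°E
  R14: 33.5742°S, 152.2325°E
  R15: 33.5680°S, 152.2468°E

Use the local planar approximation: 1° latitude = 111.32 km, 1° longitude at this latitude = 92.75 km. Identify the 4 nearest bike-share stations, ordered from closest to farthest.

Distances from 33.5803°S, 152.2376°E:
R4: √((0.0148·111.32)² + (-0.0275·92.75)²) = √(2.714375 + 6.505688) = 3.0365 km
R5: √((-0.0011·111.32)² + (-0.0058·92.75)²) = √(0.014994 + 0.289390) = 0.5517 km
R6: √((0.0005·111.32)² + (0.0136·92.75)²) = √(0.003098 + 1.591130) = 1.2626 km
R7: √((-0.0139·111.32)² + (-0.0177·92.75)²) = √(2.394286 + 2.695097) = 2.2560 km
R8: √((0.0237·111.32)² + (-0.0098·92.75)²) = √(6.960542 + 0.826190) = 2.7905 km
R9: √((0.0077·111.32)² + (0.0019·92.75)²) = √(0.734730 + 0.031055) = 0.8751 km
R10: √((0.0167·111.32)² + (-0.0275·92.75)²) = √(3.456045 + 6.505688) = 3.1562 km
R11: √((0.0269·111.32)² + (-0.0236·92.75)²) = √(8.967078 + 4.791283) = 3.7092 km
R12: √((-0.0047·111.32)² + (0.0153·92.75)²) = √(0.273742 + 2.013774) = 1.5125 km
R13: √((-0.0153·111.32)² + (-0.0245·92.75)²) = √(2.900877 + 5.163688) = 2.8398 km
R14: √((0.0061·111.32)² + (-0.0051·92.75)²) = √(0.461112 + 0.223753) = 0.8276 km
R15: √((0.0123·111.32)² + (0.0092·92.75)²) = √(1.874807 + 0.728121) = 1.6134 km
Sorted: R5 (0.5517 km) < R14 (0.8276 km) < R9 (0.8751 km) < R6 (1.2626 km) < R12 (1.5125 km) < R15 (1.6134 km) < …

R5, R14, R9, R6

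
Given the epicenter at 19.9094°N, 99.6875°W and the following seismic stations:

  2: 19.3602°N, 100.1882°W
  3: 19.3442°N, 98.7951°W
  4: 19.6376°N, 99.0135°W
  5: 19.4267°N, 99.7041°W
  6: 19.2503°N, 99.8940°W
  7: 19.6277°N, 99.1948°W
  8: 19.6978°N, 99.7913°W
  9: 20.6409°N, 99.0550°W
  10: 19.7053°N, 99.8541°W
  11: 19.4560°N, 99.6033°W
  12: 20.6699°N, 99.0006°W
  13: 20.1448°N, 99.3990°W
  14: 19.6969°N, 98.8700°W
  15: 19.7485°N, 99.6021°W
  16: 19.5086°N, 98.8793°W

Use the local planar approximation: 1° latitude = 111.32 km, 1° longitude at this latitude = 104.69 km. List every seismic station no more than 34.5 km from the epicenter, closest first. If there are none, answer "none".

Distances from 19.9094°N, 99.6875°W:
2: 80.5320 km
3: 112.6365 km
4: 76.7746 km
5: 53.7623 km
6: 76.4896 km
7: 60.3652 km
8: 25.9411 km
9: 104.9550 km
10: 28.6429 km
11: 51.2365 km
12: 111.0783 km
13: 39.9864 km
14: 88.7931 km
15: 20.0188 km
16: 95.6536 km
Threshold 34.5 km: 15 (20.0188 km), 8 (25.9411 km), 10 (28.6429 km) are within range.

15, 8, 10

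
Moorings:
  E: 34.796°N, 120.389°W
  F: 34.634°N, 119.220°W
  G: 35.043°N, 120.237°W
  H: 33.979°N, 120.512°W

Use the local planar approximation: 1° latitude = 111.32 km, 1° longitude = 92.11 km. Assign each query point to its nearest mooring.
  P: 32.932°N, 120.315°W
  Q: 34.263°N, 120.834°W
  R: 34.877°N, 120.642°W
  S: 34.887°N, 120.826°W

P at 32.932°N, 120.315°W:
  E: √((1.864·111.32)² + (-0.074·92.11)²) = √(43056.44920 + 46.45976) = 207.612 km
  F: √((1.702·111.32)² + (1.095·92.11)²) = √(35897.60767 + 10172.83037) = 214.640 km
  G: √((2.111·111.32)² + (0.078·92.11)²) = √(55223.36441 + 51.61819) = 235.106 km
  H: √((1.047·111.32)² + (-0.197·92.11)²) = √(13584.37803 + 329.26534) = 117.956 km
  → nearest: H (117.956 km)
Q at 34.263°N, 120.834°W:
  E: √((0.533·111.32)² + (0.445·92.11)²) = √(3520.47134 + 1680.09402) = 72.115 km
  F: √((0.371·111.32)² + (1.614·92.11)²) = √(1705.66687 + 22101.44278) = 154.296 km
  G: √((0.780·111.32)² + (0.597·92.11)²) = √(7539.37944 + 3023.86381) = 102.778 km
  H: √((-0.284·111.32)² + (0.322·92.11)²) = √(999.50064 + 879.68119) = 43.350 km
  → nearest: H (43.350 km)
R at 34.877°N, 120.642°W:
  E: √((-0.081·111.32)² + (0.253·92.11)²) = √(81.30485 + 543.06849) = 24.987 km
  F: √((-0.243·111.32)² + (1.422·92.11)²) = √(731.74362 + 17155.87042) = 133.745 km
  G: √((0.166·111.32)² + (0.405·92.11)²) = √(341.47788 + 1391.62945) = 41.631 km
  H: √((-0.898·111.32)² + (0.130·92.11)²) = √(9993.07320 + 143.38386) = 100.680 km
  → nearest: E (24.987 km)
S at 34.887°N, 120.826°W:
  E: √((-0.091·111.32)² + (0.437·92.11)²) = √(102.61933 + 1620.22914) = 41.507 km
  F: √((-0.253·111.32)² + (1.606·92.11)²) = √(793.20864 + 21882.88845) = 150.586 km
  G: √((0.156·111.32)² + (0.589·92.11)²) = √(301.57518 + 2943.36522) = 56.964 km
  H: √((-0.908·111.32)² + (0.314·92.11)²) = √(10216.87529 + 836.51332) = 105.135 km
  → nearest: E (41.507 km)

P→H; Q→H; R→E; S→E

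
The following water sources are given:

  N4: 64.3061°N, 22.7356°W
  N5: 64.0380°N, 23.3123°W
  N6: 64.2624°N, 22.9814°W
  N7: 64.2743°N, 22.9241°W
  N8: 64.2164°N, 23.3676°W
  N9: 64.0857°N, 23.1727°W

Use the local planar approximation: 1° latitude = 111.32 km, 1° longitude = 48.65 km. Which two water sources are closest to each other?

Pairwise distances:
N6–N7: √((0.0119·111.32)² + (0.0573·48.65)²) = √(1.754851 + 7.770965) = 3.0864 km
N5–N9: √((0.0477·111.32)² + (0.1396·48.65)²) = √(28.195718 + 46.125016) = 8.6209 km
N4–N7: √((-0.0318·111.32)² + (-0.1885·48.65)²) = √(12.531430 + 84.098529) = 9.8301 km
N4–N6: √((-0.0437·111.32)² + (-0.2458·48.65)²) = √(23.665150 + 142.997830) = 12.9098 km
N8–N9: √((-0.1307·111.32)² + (0.1949·48.65)²) = √(211.688649 + 89.906143) = 17.3665 km
N6–N8: √((-0.0460·111.32)² + (-0.3862·48.65)²) = √(26.221773 + 353.012617) = 19.4739 km
N5–N8: √((0.1784·111.32)² + (-0.0553·48.65)²) = √(394.399264 + 7.237956) = 20.0409 km
N6–N9: √((-0.1767·111.32)² + (-0.1913·48.65)²) = √(386.918499 + 86.615502) = 21.7608 km
N7–N8: √((-0.0579·111.32)² + (-0.4435·48.65)²) = √(41.543542 + 465.535643) = 22.5184 km
N7–N9: √((-0.1886·111.32)² + (-0.2486·48.65)²) = √(440.788009 + 146.274269) = 24.2294 km
N5–N6: √((0.2244·111.32)² + (0.3309·48.65)²) = √(624.010792 + 259.154780) = 29.7181 km
N4–N8: √((-0.0897·111.32)² + (-0.6320·48.65)²) = √(99.708293 + 945.365710) = 32.3276 km
N5–N7: √((0.2363·111.32)² + (0.3882·48.65)²) = √(691.948606 + 356.678352) = 32.3825 km
N4–N9: √((-0.2204·111.32)² + (-0.4371·48.65)²) = √(601.962692 + 452.196610) = 32.4678 km
N4–N5: √((-0.2681·111.32)² + (-0.5767·48.65)²) = √(890.717578 + 787.164667) = 40.9620 km
Closest pair: N6–N7 at 3.0864 km.

N6 and N7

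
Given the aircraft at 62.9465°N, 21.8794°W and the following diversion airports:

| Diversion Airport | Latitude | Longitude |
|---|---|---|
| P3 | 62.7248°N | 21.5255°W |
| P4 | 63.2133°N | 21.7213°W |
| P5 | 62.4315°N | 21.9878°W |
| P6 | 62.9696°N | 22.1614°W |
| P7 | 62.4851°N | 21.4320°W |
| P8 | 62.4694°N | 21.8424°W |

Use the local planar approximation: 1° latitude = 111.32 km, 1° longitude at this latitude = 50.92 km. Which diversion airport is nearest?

P6

Distances from 62.9465°N, 21.8794°W:
P3: 30.5586 km
P4: 30.7719 km
P5: 57.5949 km
P6: 14.5879 km
P7: 56.1886 km
P8: 53.1442 km
Minimum: P6 at 14.5879 km.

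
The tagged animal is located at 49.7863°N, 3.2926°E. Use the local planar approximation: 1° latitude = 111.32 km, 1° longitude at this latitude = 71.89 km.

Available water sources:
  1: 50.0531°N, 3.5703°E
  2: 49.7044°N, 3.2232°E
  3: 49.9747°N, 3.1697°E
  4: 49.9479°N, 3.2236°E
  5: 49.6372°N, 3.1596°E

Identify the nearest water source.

Distances from 49.7863°N, 3.2926°E:
1: √((0.2668·111.32)² + (0.2777·71.89)²) = √(882.100454 + 398.555427) = 35.7863 km
2: √((-0.0819·111.32)² + (-0.0694·71.89)²) = √(83.121658 + 24.891777) = 10.3930 km
3: √((0.1884·111.32)² + (-0.1229·71.89)²) = √(439.853642 + 78.062190) = 22.7578 km
4: √((0.1616·111.32)² + (-0.0690·71.89)²) = √(323.615346 + 24.605667) = 18.6607 km
5: √((-0.1491·111.32)² + (-0.1330·71.89)²) = √(275.487363 + 91.419796) = 19.1548 km
Minimum: 2 at 10.3930 km.

2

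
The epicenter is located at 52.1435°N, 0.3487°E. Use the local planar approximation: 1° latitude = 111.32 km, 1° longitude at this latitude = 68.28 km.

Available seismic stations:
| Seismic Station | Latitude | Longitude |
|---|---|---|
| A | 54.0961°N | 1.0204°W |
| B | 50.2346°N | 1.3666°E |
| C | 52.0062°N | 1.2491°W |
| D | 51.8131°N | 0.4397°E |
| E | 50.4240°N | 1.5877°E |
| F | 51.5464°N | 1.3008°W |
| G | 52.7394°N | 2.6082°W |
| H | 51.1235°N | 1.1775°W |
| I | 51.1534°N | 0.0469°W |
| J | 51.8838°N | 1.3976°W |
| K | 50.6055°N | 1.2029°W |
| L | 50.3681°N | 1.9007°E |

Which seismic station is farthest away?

A

Distances from 52.1435°N, 0.3487°E:
A: √((1.9526·111.32)² + (-1.3691·68.28)²) = √(47246.861571 + 8738.911995) = 236.6131 km
B: √((-1.9089·111.32)² + (1.0179·68.28)²) = √(45155.717902 + 4830.557473) = 223.5761 km
C: √((-0.1373·111.32)² + (-1.5978·68.28)²) = √(233.607870 + 11902.326474) = 110.1632 km
D: √((-0.3304·111.32)² + (0.0910·68.28)²) = √(1352.777816 + 38.607334) = 37.3013 km
E: √((-1.7195·111.32)² + (1.2390·68.28)²) = √(36639.602689 + 7156.977265) = 209.2763 km
F: √((-0.5971·111.32)² + (-1.6495·68.28)²) = √(4418.150826 + 12685.034848) = 130.7791 km
G: √((0.5959·111.32)² + (-2.9569·68.28)²) = √(4400.410235 + 40762.451910) = 212.5156 km
H: √((-1.0200·111.32)² + (-1.5262·68.28)²) = √(12892.784953 + 10859.502342) = 154.1178 km
I: √((-0.9901·111.32)² + (-0.3956·68.28)²) = √(12147.992534 + 729.624806) = 113.4796 km
J: √((-0.2597·111.32)² + (-1.7463·68.28)²) = √(835.776767 + 14217.548974) = 122.6920 km
K: √((-1.5380·111.32)² + (-1.5516·68.28)²) = √(29312.918887 + 11223.971797) = 201.3378 km
L: √((-1.7754·111.32)² + (1.5520·68.28)²) = √(39060.592474 + 11229.759587) = 224.2551 km
Maximum: A at 236.6131 km.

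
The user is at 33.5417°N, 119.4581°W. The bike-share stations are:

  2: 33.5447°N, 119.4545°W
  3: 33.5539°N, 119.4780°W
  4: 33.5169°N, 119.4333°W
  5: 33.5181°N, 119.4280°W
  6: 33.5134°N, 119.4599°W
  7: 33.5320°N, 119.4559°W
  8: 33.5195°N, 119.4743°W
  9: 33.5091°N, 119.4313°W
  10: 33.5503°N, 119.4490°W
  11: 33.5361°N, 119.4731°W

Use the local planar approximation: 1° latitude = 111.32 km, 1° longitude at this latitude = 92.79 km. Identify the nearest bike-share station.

2

Distances from 33.5417°N, 119.4581°W:
2: 0.4724 km
3: 2.2922 km
4: 3.5940 km
5: 3.8344 km
6: 3.1548 km
7: 1.0989 km
8: 2.8926 km
9: 4.3993 km
10: 1.2765 km
11: 1.5251 km
Minimum: 2 at 0.4724 km.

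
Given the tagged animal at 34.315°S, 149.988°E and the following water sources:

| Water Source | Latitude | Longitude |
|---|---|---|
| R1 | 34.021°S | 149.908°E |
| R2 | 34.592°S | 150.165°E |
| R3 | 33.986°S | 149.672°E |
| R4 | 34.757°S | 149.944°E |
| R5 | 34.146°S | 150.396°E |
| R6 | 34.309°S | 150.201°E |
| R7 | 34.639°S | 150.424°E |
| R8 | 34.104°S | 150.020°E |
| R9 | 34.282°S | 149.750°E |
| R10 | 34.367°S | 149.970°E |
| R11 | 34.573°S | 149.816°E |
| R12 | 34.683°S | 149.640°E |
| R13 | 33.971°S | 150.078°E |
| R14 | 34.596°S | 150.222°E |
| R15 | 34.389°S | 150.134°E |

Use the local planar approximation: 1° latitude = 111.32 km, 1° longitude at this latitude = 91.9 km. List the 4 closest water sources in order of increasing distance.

Distances from 34.315°S, 149.988°E:
R1: √((0.294·111.32)² + (-0.080·91.9)²) = √(1071.12722 + 54.05190) = 33.544 km
R2: √((-0.277·111.32)² + (0.177·91.9)²) = √(950.83669 + 264.59252) = 34.863 km
R3: √((0.329·111.32)² + (-0.316·91.9)²) = √(1341.33789 + 843.34483) = 46.741 km
R4: √((-0.442·111.32)² + (-0.044·91.9)²) = √(2420.97851 + 16.35070) = 49.369 km
R5: √((0.169·111.32)² + (0.408·91.9)²) = √(353.93198 + 1405.89002) = 41.950 km
R6: √((0.006·111.32)² + (0.213·91.9)²) = √(0.44612 + 383.16888) = 19.586 km
R7: √((-0.324·111.32)² + (0.436·91.9)²) = √(1300.87754 + 1605.47668) = 53.911 km
R8: √((0.211·111.32)² + (0.032·91.9)²) = √(551.71057 + 8.64830) = 23.672 km
R9: √((0.033·111.32)² + (-0.238·91.9)²) = √(13.49504 + 478.39313) = 22.179 km
R10: √((-0.052·111.32)² + (-0.018·91.9)²) = √(33.50835 + 2.73638) = 6.020 km
R11: √((-0.258·111.32)² + (-0.172·91.9)²) = √(824.87057 + 249.85493) = 32.783 km
R12: √((-0.368·111.32)² + (-0.348·91.9)²) = √(1678.19349 + 1022.79715) = 51.971 km
R13: √((0.344·111.32)² + (0.090·91.9)²) = √(1466.43656 + 68.40944) = 39.177 km
R14: √((-0.281·111.32)² + (0.234·91.9)²) = √(978.49596 + 462.44782) = 37.960 km
R15: √((-0.074·111.32)² + (0.146·91.9)²) = √(67.85937 + 180.02662) = 15.744 km
Sorted: R10 (6.020 km) < R15 (15.744 km) < R6 (19.586 km) < R9 (22.179 km) < R8 (23.672 km) < R11 (32.783 km) < …

R10, R15, R6, R9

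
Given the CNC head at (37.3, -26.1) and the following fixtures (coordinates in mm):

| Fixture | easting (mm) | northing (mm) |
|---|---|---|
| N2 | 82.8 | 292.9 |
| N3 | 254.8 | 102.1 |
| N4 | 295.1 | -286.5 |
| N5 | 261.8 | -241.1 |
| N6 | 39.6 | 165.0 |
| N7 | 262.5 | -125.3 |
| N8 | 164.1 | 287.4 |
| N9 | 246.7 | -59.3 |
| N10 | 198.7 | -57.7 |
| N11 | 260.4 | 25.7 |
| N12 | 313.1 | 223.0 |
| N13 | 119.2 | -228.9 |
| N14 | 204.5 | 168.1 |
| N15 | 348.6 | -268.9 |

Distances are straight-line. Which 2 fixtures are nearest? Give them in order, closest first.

N10, N6

Distances from (37.3, -26.1):
N2: √((45.5)² + (319.0)²) = √(2070.250 + 101761.000) = 322.2 mm
N3: √((217.5)² + (128.2)²) = √(47306.250 + 16435.240) = 252.5 mm
N4: √((257.8)² + (-260.4)²) = √(66460.840 + 67808.160) = 366.4 mm
N5: √((224.5)² + (-215.0)²) = √(50400.250 + 46225.000) = 310.8 mm
N6: √((2.3)² + (191.1)²) = √(5.290 + 36519.210) = 191.1 mm
N7: √((225.2)² + (-99.2)²) = √(50715.040 + 9840.640) = 246.1 mm
N8: √((126.8)² + (313.5)²) = √(16078.240 + 98282.250) = 338.2 mm
N9: √((209.4)² + (-33.2)²) = √(43848.360 + 1102.240) = 212.0 mm
N10: √((161.4)² + (-31.6)²) = √(26049.960 + 998.560) = 164.5 mm
N11: √((223.1)² + (51.8)²) = √(49773.610 + 2683.240) = 229.0 mm
N12: √((275.8)² + (249.1)²) = √(76065.640 + 62050.810) = 371.6 mm
N13: √((81.9)² + (-202.8)²) = √(6707.610 + 41127.840) = 218.7 mm
N14: √((167.2)² + (194.2)²) = √(27955.840 + 37713.640) = 256.3 mm
N15: √((311.3)² + (-242.8)²) = √(96907.690 + 58951.840) = 394.8 mm
Sorted: N10 (164.5 mm) < N6 (191.1 mm) < N9 (212.0 mm) < N13 (218.7 mm) < …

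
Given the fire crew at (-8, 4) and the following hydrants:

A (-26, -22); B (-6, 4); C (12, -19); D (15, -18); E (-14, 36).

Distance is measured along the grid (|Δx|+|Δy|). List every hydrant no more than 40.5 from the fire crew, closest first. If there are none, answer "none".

Distances from (-8, 4):
A: 44
B: 2
C: 43
D: 45
E: 38
Threshold 40.5: B (2), E (38) are within range.

B, E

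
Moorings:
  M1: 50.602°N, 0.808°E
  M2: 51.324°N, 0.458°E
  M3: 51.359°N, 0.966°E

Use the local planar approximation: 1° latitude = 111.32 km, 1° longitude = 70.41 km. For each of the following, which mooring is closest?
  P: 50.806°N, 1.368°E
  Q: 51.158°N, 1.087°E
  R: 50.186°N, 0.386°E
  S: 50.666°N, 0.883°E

P→M1; Q→M3; R→M1; S→M1

P at 50.806°N, 1.368°E:
  M1: √((-0.204·111.32)² + (-0.560·70.41)²) = √(515.71140 + 1554.69336) = 45.502 km
  M2: √((0.518·111.32)² + (-0.910·70.41)²) = √(3325.10922 + 4105.36214) = 86.200 km
  M3: √((0.553·111.32)² + (-0.402·70.41)²) = √(3789.62868 + 801.16284) = 67.755 km
  → nearest: M1 (45.502 km)
Q at 51.158°N, 1.087°E:
  M1: √((-0.556·111.32)² + (-0.279·70.41)²) = √(3830.85733 + 385.90206) = 64.937 km
  M2: √((0.166·111.32)² + (-0.629·70.41)²) = √(341.47788 + 1961.41720) = 47.988 km
  M3: √((0.201·111.32)² + (-0.121·70.41)²) = √(500.65495 + 72.58375) = 23.942 km
  → nearest: M3 (23.942 km)
R at 50.186°N, 0.386°E:
  M1: √((0.416·111.32)² + (0.422·70.41)²) = √(2144.53460 + 882.86356) = 55.022 km
  M2: √((1.138·111.32)² + (0.072·70.41)²) = √(16048.36966 + 25.70003) = 126.784 km
  M3: √((1.173·111.32)² + (0.580·70.41)²) = √(17050.70810 + 1667.72591) = 136.815 km
  → nearest: M1 (55.022 km)
S at 50.666°N, 0.883°E:
  M1: √((-0.064·111.32)² + (-0.075·70.41)²) = √(50.75822 + 27.88632) = 8.868 km
  M2: √((0.658·111.32)² + (-0.425·70.41)²) = √(5365.35154 + 895.46074) = 79.125 km
  M3: √((0.693·111.32)² + (0.083·70.41)²) = √(5951.31400 + 34.15269) = 77.366 km
  → nearest: M1 (8.868 km)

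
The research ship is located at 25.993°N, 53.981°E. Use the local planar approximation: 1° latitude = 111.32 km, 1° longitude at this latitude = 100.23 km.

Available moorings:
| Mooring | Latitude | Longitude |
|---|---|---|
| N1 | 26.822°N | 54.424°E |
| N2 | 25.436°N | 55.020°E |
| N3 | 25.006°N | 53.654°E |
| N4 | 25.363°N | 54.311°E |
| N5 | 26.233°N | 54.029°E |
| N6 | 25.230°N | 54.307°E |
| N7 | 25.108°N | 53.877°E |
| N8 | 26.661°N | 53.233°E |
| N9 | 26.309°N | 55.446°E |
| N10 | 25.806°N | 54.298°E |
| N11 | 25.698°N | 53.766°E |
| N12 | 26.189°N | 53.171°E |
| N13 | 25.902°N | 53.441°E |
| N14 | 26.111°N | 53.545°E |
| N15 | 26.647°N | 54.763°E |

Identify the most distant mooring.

Distances from 25.993°N, 53.981°E:
N1: 102.411 km
N2: 121.201 km
N3: 114.657 km
N4: 77.540 km
N5: 27.147 km
N6: 91.005 km
N7: 99.068 km
N8: 105.596 km
N9: 150.992 km
N10: 37.985 km
N11: 39.279 km
N12: 84.067 km
N13: 55.064 km
N14: 45.632 km
N15: 106.975 km
Maximum: N9 at 150.992 km.

N9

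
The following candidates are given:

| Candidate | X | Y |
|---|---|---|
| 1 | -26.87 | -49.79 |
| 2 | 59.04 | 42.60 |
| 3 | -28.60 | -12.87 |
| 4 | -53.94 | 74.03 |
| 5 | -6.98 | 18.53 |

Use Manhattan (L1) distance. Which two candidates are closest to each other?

Pairwise distances:
1–2: 178.30
1–3: 38.65
1–4: 150.89
1–5: 88.21
2–3: 143.11
2–4: 144.41
2–5: 90.09
3–4: 112.24
3–5: 53.02
4–5: 102.46
Closest pair: 1–3 at 38.65.

1 and 3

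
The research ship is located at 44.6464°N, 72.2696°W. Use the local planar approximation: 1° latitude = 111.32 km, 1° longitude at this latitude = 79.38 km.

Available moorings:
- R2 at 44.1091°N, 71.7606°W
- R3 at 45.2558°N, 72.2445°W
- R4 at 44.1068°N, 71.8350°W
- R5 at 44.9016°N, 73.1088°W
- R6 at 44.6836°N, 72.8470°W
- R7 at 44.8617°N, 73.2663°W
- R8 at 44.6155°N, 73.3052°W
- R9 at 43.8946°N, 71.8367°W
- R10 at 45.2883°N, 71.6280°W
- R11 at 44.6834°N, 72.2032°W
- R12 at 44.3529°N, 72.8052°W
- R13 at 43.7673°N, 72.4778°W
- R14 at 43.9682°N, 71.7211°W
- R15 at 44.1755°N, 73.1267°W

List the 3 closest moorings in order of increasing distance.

Distances from 44.6464°N, 72.2696°W:
R2: √((-0.5373·111.32)² + (0.5090·79.38)²) = √(3577.503575 + 1632.517156) = 72.1805 km
R3: √((0.6094·111.32)² + (0.0251·79.38)²) = √(4602.049600 + 3.969809) = 67.8677 km
R4: √((-0.5396·111.32)² + (0.4346·79.38)²) = √(3608.197301 + 1190.149814) = 69.2701 km
R5: √((0.2552·111.32)² + (-0.8392·79.38)²) = √(807.063554 + 4437.650954) = 72.4204 km
R6: √((0.0372·111.32)² + (-0.5774·79.38)²) = √(17.148742 + 2100.756656) = 46.0207 km
R7: √((0.2153·111.32)² + (-0.9967·79.38)²) = √(574.426484 + 6259.665203) = 82.6686 km
R8: √((-0.0309·111.32)² + (-1.0356·79.38)²) = √(11.832141 + 6757.814598) = 82.2779 km
R9: √((-0.7518·111.32)² + (0.4329·79.38)²) = √(7004.079035 + 1180.857142) = 90.4706 km
R10: √((0.6419·111.32)² + (0.6416·79.38)²) = √(5106.003953 + 2593.886087) = 87.7490 km
R11: √((0.0370·111.32)² + (0.0664·79.38)²) = √(16.964843 + 27.781670) = 6.6893 km
R12: √((-0.2935·111.32)² + (-0.5356·79.38)²) = √(1067.487029 + 1807.604134) = 53.6199 km
R13: √((-0.8791·111.32)² + (-0.2082·79.38)²) = √(9576.855959 + 273.138952) = 99.2471 km
R14: √((-0.6782·111.32)² + (0.5485·79.38)²) = √(5699.830832 + 1895.725504) = 87.1525 km
R15: √((-0.4709·111.32)² + (-0.8571·79.38)²) = √(2747.918046 + 4628.978667) = 85.8889 km
Sorted: R11 (6.6893 km) < R6 (46.0207 km) < R12 (53.6199 km) < R3 (67.8677 km) < R4 (69.2701 km) < …

R11, R6, R12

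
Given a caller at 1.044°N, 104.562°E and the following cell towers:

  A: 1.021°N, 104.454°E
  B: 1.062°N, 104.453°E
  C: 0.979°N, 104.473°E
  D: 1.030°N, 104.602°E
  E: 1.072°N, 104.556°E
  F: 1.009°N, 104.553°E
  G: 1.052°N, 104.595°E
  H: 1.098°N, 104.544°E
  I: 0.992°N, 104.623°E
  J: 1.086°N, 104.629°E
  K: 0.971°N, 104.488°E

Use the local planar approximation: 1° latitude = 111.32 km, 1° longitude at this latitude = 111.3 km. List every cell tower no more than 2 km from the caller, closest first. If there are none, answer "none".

Distances from 1.044°N, 104.562°E:
A: 12.290 km
B: 12.296 km
C: 12.267 km
D: 4.717 km
E: 3.188 km
F: 4.023 km
G: 3.779 km
H: 6.336 km
I: 8.922 km
J: 8.802 km
K: 11.570 km
Threshold 2 km: none within range.

none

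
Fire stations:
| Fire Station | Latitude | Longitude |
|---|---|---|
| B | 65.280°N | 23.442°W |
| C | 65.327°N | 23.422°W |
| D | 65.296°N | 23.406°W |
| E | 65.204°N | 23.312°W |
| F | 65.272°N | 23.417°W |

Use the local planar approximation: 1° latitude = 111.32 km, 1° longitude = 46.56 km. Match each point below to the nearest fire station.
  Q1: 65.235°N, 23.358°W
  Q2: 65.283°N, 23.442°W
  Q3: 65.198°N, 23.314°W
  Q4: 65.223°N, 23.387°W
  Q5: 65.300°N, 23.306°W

Q1→E; Q2→B; Q3→E; Q4→E; Q5→D

Q1 at 65.235°N, 23.358°W:
  B: 6.355 km
  C: 10.666 km
  D: 7.149 km
  E: 4.062 km
  F: 4.951 km
  → nearest: E (4.062 km)
Q2 at 65.283°N, 23.442°W:
  B: 0.334 km
  C: 4.986 km
  D: 2.214 km
  E: 10.676 km
  F: 1.689 km
  → nearest: B (0.334 km)
Q3 at 65.198°N, 23.314°W:
  B: 10.901 km
  C: 15.215 km
  D: 11.720 km
  E: 0.674 km
  F: 9.532 km
  → nearest: E (0.674 km)
Q4 at 65.223°N, 23.387°W:
  B: 6.842 km
  C: 11.691 km
  D: 8.174 km
  E: 4.083 km
  F: 5.631 km
  → nearest: E (4.083 km)
Q5 at 65.300°N, 23.306°W:
  B: 6.712 km
  C: 6.181 km
  D: 4.677 km
  E: 10.690 km
  F: 6.035 km
  → nearest: D (4.677 km)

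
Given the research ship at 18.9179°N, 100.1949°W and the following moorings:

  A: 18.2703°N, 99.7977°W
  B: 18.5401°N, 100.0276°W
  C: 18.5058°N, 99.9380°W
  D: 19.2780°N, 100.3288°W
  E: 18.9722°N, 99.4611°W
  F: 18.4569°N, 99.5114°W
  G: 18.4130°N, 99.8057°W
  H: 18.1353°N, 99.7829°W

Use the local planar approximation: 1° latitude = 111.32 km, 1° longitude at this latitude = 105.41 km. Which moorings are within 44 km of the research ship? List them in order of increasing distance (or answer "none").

D

Distances from 18.9179°N, 100.1949°W:
A: √((-0.6476·111.32)² + (0.3972·105.41)²) = √(5197.088058 + 1753.000768) = 83.3672 km
B: √((-0.3778·111.32)² + (0.1673·105.41)²) = √(1768.765678 + 310.996505) = 45.6044 km
C: √((-0.4121·111.32)² + (0.2569·105.41)²) = √(2104.513056 + 733.317139) = 53.2713 km
D: √((0.3601·111.32)² + (-0.1339·105.41)²) = √(1606.914013 + 199.216259) = 42.4986 km
E: √((0.0543·111.32)² + (0.7338·105.41)²) = √(36.538108 + 5983.000533) = 77.5857 km
F: √((-0.4610·111.32)² + (0.6835·105.41)²) = √(2633.590495 + 5190.876119) = 88.4560 km
G: √((-0.5049·111.32)² + (0.3892·105.41)²) = √(3159.054633 + 1683.097558) = 69.5856 km
H: √((-0.7826·111.32)² + (0.4120·105.41)²) = √(7589.725737 + 1886.071092) = 97.3437 km
Threshold 44 km: D (42.4986 km) is within range.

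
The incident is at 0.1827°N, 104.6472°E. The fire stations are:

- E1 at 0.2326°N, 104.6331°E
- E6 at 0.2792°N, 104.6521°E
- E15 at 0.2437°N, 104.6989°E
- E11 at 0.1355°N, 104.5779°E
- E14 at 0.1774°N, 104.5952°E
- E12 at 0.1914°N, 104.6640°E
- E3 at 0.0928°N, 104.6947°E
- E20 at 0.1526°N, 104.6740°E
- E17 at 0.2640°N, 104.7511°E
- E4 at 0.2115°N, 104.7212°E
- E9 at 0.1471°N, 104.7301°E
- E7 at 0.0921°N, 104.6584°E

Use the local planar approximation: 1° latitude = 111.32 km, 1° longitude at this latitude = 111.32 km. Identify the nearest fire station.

Distances from 0.1827°N, 104.6472°E:
E1: 5.7724 km
E6: 10.7562 km
E15: 8.9013 km
E11: 9.3339 km
E14: 5.8186 km
E12: 2.1061 km
E3: 11.3187 km
E20: 4.4864 km
E17: 14.6862 km
E4: 8.8396 km
E9: 10.0434 km
E7: 10.1624 km
Minimum: E12 at 2.1061 km.

E12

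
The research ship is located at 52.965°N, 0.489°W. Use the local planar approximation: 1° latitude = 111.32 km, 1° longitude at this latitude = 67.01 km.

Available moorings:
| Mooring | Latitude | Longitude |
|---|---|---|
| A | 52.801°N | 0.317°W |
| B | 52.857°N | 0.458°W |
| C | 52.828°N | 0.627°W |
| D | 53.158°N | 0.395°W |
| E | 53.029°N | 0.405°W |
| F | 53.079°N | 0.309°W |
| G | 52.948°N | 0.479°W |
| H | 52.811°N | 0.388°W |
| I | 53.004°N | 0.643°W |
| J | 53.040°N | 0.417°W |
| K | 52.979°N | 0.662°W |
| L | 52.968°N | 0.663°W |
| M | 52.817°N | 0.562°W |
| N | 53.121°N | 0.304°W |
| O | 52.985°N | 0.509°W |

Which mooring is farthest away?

D

Distances from 52.965°N, 0.489°W:
A: √((-0.164·111.32)² + (0.172·67.01)²) = √(333.29906 + 132.84222) = 21.590 km
B: √((-0.108·111.32)² + (0.031·67.01)²) = √(144.54195 + 4.31522) = 12.201 km
C: √((-0.137·111.32)² + (-0.138·67.01)²) = √(232.58812 + 85.51404) = 17.835 km
D: √((0.193·111.32)² + (0.094·67.01)²) = √(461.59491 + 39.67665) = 22.389 km
E: √((0.064·111.32)² + (0.084·67.01)²) = √(50.75822 + 31.68384) = 9.080 km
F: √((0.114·111.32)² + (0.180·67.01)²) = √(161.04828 + 145.48702) = 17.508 km
G: √((-0.017·111.32)² + (0.010·67.01)²) = √(3.58133 + 0.44903) = 2.008 km
H: √((-0.154·111.32)² + (0.101·67.01)²) = √(293.89205 + 45.80596) = 18.431 km
I: √((0.039·111.32)² + (-0.154·67.01)²) = √(18.84845 + 106.49291) = 11.196 km
J: √((0.075·111.32)² + (0.072·67.01)²) = √(69.70580 + 23.27792) = 9.643 km
K: √((0.014·111.32)² + (-0.173·67.01)²) = √(2.42886 + 134.39139) = 11.697 km
L: √((0.003·111.32)² + (-0.174·67.01)²) = √(0.11153 + 135.94954) = 11.665 km
M: √((-0.148·111.32)² + (-0.073·67.01)²) = √(271.43749 + 23.92902) = 17.186 km
N: √((0.156·111.32)² + (0.185·67.01)²) = √(301.57518 + 153.68189) = 21.337 km
O: √((0.020·111.32)² + (-0.020·67.01)²) = √(4.95686 + 1.79614) = 2.599 km
Maximum: D at 22.389 km.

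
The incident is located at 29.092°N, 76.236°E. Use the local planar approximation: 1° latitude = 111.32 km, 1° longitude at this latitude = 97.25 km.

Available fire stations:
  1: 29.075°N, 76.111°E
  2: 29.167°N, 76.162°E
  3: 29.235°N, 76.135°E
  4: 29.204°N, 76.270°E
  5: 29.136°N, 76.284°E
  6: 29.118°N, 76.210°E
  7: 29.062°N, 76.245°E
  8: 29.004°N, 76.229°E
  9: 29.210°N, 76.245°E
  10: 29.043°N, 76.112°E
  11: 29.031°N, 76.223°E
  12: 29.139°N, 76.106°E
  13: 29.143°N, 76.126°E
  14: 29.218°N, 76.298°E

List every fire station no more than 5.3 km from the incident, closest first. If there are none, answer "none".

7, 6

Distances from 29.092°N, 76.236°E:
1: √((-0.017·111.32)² + (-0.125·97.25)²) = √(3.58133 + 147.77441) = 12.303 km
2: √((0.075·111.32)² + (-0.074·97.25)²) = √(69.70580 + 51.78961) = 11.022 km
3: √((0.143·111.32)² + (-0.101·97.25)²) = √(253.40692 + 96.47660) = 18.705 km
4: √((0.112·111.32)² + (0.034·97.25)²) = √(155.44703 + 10.93294) = 12.899 km
5: √((0.044·111.32)² + (0.048·97.25)²) = √(23.99119 + 21.79022) = 6.766 km
6: √((0.026·111.32)² + (-0.026·97.25)²) = √(8.37709 + 6.39331) = 3.843 km
7: √((-0.030·111.32)² + (0.009·97.25)²) = √(11.15293 + 0.76606) = 3.452 km
8: √((-0.088·111.32)² + (-0.007·97.25)²) = √(95.96475 + 0.46342) = 9.820 km
9: √((0.118·111.32)² + (0.009·97.25)²) = √(172.54819 + 0.76606) = 13.165 km
10: √((-0.049·111.32)² + (-0.124·97.25)²) = √(29.75353 + 145.41948) = 13.235 km
11: √((-0.061·111.32)² + (-0.013·97.25)²) = √(46.11116 + 1.59833) = 6.907 km
12: √((0.047·111.32)² + (-0.130·97.25)²) = √(27.37424 + 159.83281) = 13.682 km
13: √((0.051·111.32)² + (-0.110·97.25)²) = √(32.23196 + 114.43651) = 12.111 km
14: √((0.126·111.32)² + (0.062·97.25)²) = √(196.73765 + 36.35487) = 15.267 km
Threshold 5.3 km: 7 (3.452 km), 6 (3.843 km) are within range.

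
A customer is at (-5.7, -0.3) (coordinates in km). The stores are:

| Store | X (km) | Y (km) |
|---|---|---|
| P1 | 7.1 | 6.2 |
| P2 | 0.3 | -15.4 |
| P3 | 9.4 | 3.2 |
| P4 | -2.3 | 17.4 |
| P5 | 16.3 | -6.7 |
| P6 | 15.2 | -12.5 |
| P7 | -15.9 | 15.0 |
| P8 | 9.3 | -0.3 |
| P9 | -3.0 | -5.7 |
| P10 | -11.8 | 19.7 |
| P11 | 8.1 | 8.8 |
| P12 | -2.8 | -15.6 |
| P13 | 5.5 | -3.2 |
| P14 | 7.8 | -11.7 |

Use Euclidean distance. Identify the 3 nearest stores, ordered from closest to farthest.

Distances from (-5.7, -0.3):
P1: √((12.8)² + (6.5)²) = √(163.840 + 42.250) = 14.4 km
P2: √((6.0)² + (-15.1)²) = √(36.000 + 228.010) = 16.2 km
P3: √((15.1)² + (3.5)²) = √(228.010 + 12.250) = 15.5 km
P4: √((3.4)² + (17.7)²) = √(11.560 + 313.290) = 18.0 km
P5: √((22.0)² + (-6.4)²) = √(484.000 + 40.960) = 22.9 km
P6: √((20.9)² + (-12.2)²) = √(436.810 + 148.840) = 24.2 km
P7: √((-10.2)² + (15.3)²) = √(104.040 + 234.090) = 18.4 km
P8: √((15.0)² + (0.0)²) = √(225.000 + 0.000) = 15.0 km
P9: √((2.7)² + (-5.4)²) = √(7.290 + 29.160) = 6.0 km
P10: √((-6.1)² + (20.0)²) = √(37.210 + 400.000) = 20.9 km
P11: √((13.8)² + (9.1)²) = √(190.440 + 82.810) = 16.5 km
P12: √((2.9)² + (-15.3)²) = √(8.410 + 234.090) = 15.6 km
P13: √((11.2)² + (-2.9)²) = √(125.440 + 8.410) = 11.6 km
P14: √((13.5)² + (-11.4)²) = √(182.250 + 129.960) = 17.7 km
Sorted: P9 (6.0 km) < P13 (11.6 km) < P1 (14.4 km) < P8 (15.0 km) < P3 (15.5 km) < …

P9, P13, P1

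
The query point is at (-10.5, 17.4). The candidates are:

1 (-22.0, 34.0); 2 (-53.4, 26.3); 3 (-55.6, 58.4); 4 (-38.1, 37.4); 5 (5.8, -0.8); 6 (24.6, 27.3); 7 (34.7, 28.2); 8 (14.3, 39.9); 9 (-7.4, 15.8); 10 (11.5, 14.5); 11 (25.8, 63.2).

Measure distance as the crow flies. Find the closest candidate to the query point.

9

Distances from (-10.5, 17.4):
1: √((-11.5)² + (16.6)²) = √(132.250 + 275.560) = 20.2
2: √((-42.9)² + (8.9)²) = √(1840.410 + 79.210) = 43.8
3: √((-45.1)² + (41.0)²) = √(2034.010 + 1681.000) = 61.0
4: √((-27.6)² + (20.0)²) = √(761.760 + 400.000) = 34.1
5: √((16.3)² + (-18.2)²) = √(265.690 + 331.240) = 24.4
6: √((35.1)² + (9.9)²) = √(1232.010 + 98.010) = 36.5
7: √((45.2)² + (10.8)²) = √(2043.040 + 116.640) = 46.5
8: √((24.8)² + (22.5)²) = √(615.040 + 506.250) = 33.5
9: √((3.1)² + (-1.6)²) = √(9.610 + 2.560) = 3.5
10: √((22.0)² + (-2.9)²) = √(484.000 + 8.410) = 22.2
11: √((36.3)² + (45.8)²) = √(1317.690 + 2097.640) = 58.4
Minimum: 9 at 3.5.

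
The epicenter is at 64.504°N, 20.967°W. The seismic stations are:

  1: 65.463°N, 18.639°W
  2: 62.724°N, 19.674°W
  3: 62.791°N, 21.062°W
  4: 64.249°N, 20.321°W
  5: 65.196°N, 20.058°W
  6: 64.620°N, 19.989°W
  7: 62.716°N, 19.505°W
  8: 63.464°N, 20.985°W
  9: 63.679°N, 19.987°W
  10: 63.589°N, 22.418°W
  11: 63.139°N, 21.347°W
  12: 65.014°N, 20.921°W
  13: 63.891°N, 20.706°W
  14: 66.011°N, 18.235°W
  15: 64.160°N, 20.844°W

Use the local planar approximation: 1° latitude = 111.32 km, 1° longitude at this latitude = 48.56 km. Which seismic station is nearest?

15

Distances from 64.504°N, 20.967°W:
1: √((0.959·111.32)² + (2.328·48.56)²) = √(11396.81791 + 12779.77795) = 155.488 km
2: √((-1.780·111.32)² + (1.293·48.56)²) = √(39263.26398 + 3942.34299) = 207.860 km
3: √((-1.713·111.32)² + (-0.095·48.56)²) = √(36363.11850 + 21.28161) = 190.747 km
4: √((-0.255·111.32)² + (0.646·48.56)²) = √(805.79906 + 984.06184) = 42.307 km
5: √((0.692·111.32)² + (0.909·48.56)²) = √(5934.15088 + 1948.43141) = 88.784 km
6: √((0.116·111.32)² + (0.978·48.56)²) = √(166.74867 + 2255.45967) = 49.216 km
7: √((-1.788·111.32)² + (1.462·48.56)²) = √(39616.98529 + 5040.25027) = 211.323 km
8: √((-1.040·111.32)² + (-0.018·48.56)²) = √(13403.34122 + 0.76402) = 115.776 km
9: √((-0.825·111.32)² + (0.980·48.56)²) = √(8434.40192 + 2264.69389) = 103.436 km
10: √((-0.915·111.32)² + (-1.451·48.56)²) = √(10375.01142 + 4964.69052) = 123.854 km
11: √((-1.365·111.32)² + (-0.380·48.56)²) = √(23089.34952 + 340.50583) = 153.068 km
12: √((0.510·111.32)² + (0.046·48.56)²) = √(3223.19624 + 4.98968) = 56.817 km
13: √((-0.613·111.32)² + (0.261·48.56)²) = √(4656.58296 + 160.63433) = 69.406 km
14: √((1.507·111.32)² + (2.732·48.56)²) = √(28143.16261 + 17600.24633) = 213.877 km
15: √((-0.344·111.32)² + (0.123·48.56)²) = √(1466.43656 + 35.67530) = 38.757 km
Minimum: 15 at 38.757 km.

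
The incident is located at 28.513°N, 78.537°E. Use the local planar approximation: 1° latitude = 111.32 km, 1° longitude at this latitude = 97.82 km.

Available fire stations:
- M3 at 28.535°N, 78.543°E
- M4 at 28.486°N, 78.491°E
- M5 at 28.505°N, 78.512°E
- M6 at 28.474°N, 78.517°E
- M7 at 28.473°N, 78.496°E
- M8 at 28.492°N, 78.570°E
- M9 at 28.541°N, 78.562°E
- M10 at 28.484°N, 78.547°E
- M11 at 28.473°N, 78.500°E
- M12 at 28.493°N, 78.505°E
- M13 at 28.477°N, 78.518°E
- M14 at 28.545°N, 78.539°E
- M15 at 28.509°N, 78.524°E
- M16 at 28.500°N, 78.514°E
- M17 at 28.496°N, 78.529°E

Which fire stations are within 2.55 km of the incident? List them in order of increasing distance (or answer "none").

M15, M17, M3

Distances from 28.513°N, 78.537°E:
M3: 2.518 km
M4: 5.411 km
M5: 2.603 km
M6: 4.762 km
M7: 5.993 km
M8: 3.986 km
M9: 3.962 km
M10: 3.373 km
M11: 5.738 km
M12: 3.841 km
M13: 4.418 km
M14: 3.568 km
M15: 1.347 km
M16: 2.675 km
M17: 2.048 km
Threshold 2.55 km: M15 (1.347 km), M17 (2.048 km), M3 (2.518 km) are within range.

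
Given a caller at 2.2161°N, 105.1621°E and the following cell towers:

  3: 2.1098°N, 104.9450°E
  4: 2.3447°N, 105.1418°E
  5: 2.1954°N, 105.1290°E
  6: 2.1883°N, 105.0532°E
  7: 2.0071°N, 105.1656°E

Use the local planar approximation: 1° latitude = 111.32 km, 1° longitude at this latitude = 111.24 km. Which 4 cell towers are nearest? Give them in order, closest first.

Distances from 2.2161°N, 105.1621°E:
3: √((-0.1063·111.32)² + (-0.2171·111.24)²) = √(140.027368 + 583.232353) = 26.8935 km
4: √((0.1286·111.32)² + (-0.0203·111.24)²) = √(204.940755 + 5.099341) = 14.4928 km
5: √((-0.0207·111.32)² + (-0.0331·111.24)²) = √(5.309909 + 13.557448) = 4.3437 km
6: √((-0.0278·111.32)² + (-0.1089·111.24)²) = √(9.577143 + 146.749868) = 12.5031 km
7: √((-0.2090·111.32)² + (0.0035·111.24)²) = √(541.301172 + 0.151586) = 23.2691 km
Sorted: 5 (4.3437 km) < 6 (12.5031 km) < 4 (14.4928 km) < 7 (23.2691 km) < 3 (26.8935 km)

5, 6, 4, 7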